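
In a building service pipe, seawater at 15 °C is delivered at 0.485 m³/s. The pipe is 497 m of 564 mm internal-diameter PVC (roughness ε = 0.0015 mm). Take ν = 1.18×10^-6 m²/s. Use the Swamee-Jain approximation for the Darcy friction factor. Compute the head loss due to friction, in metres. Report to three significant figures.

V = 4Q/(πD²) = 4·0.485/(π·0.564²) = 1.941 m/s
Re = VD/ν = 1.941·0.564/1.18×10^-6 = 9.28×10^5 → turbulent
ε/D = 0.0015/564 = 2.66×10^-6
Swamee-Jain: f = 0.01182
h_f = f(L/D)V²/(2g) = 0.01182·(497/0.564)·1.941²/(2·9.81) = 2.000 m

h_f ≈ 2.00 m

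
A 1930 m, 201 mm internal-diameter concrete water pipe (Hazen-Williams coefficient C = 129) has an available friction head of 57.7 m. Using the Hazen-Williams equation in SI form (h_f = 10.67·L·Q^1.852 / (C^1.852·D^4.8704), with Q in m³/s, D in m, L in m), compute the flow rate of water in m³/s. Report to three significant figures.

Q ≈ 0.0794 m³/s

Rearranging: Q = [h_f·C^1.852·D^4.8704 / (10.67·L)]^(1/1.852)
Q = [57.7·129^1.852·0.201^4.8704 / (10.67·1930)]^0.540 = 0.07941 m³/s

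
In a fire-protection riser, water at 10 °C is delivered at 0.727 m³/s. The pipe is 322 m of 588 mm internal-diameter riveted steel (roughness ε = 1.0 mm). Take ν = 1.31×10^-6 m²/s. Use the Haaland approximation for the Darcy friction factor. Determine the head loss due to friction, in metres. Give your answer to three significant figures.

V = 4Q/(πD²) = 4·0.727/(π·0.588²) = 2.677 m/s
Re = VD/ν = 2.677·0.588/1.31×10^-6 = 1.20×10^6 → turbulent
ε/D = 1.0/588 = 0.00170
Haaland: f = 0.02264
h_f = f(L/D)V²/(2g) = 0.02264·(322/0.588)·2.677²/(2·9.81) = 4.529 m

h_f ≈ 4.53 m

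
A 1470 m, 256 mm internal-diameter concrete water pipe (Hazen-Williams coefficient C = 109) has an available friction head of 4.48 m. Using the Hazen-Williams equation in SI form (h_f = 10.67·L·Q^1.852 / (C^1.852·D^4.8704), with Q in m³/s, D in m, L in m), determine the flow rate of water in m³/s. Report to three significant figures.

Rearranging: Q = [h_f·C^1.852·D^4.8704 / (10.67·L)]^(1/1.852)
Q = [4.48·109^1.852·0.256^4.8704 / (10.67·1470)]^0.540 = 0.03694 m³/s

Q ≈ 0.0369 m³/s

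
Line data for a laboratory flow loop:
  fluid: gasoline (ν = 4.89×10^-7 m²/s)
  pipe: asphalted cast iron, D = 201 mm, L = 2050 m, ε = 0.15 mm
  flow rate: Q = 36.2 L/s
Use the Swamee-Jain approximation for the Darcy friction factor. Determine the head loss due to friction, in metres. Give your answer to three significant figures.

h_f ≈ 13.0 m

V = 4Q/(πD²) = 4·0.0362/(π·0.201²) = 1.141 m/s
Re = VD/ν = 1.141·0.201/4.89×10^-7 = 4.69×10^5 → turbulent
ε/D = 0.15/201 = 7.46×10^-4
Swamee-Jain: f = 0.01921
h_f = f(L/D)V²/(2g) = 0.01921·(2050/0.201)·1.141²/(2·9.81) = 13.00 m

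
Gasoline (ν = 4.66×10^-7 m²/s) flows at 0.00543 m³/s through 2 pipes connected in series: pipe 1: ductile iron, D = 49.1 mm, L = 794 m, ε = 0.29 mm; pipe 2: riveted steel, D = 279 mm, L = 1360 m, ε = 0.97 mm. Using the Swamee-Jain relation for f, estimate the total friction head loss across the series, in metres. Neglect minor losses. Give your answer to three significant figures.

Pipe 1: V = 2.868 m/s, Re = 3.02×10^5, ε/D = 0.00591, f = 0.03237, h_1 = f(L/D)V²/2g = 219.4 m
Pipe 2: V = 0.08882 m/s, Re = 5.32×10^4, ε/D = 0.00348, f = 0.02973, h_2 = f(L/D)V²/2g = 0.05828 m
Series → Q common, losses add: H = Σh = 219.5 m

H ≈ 219 m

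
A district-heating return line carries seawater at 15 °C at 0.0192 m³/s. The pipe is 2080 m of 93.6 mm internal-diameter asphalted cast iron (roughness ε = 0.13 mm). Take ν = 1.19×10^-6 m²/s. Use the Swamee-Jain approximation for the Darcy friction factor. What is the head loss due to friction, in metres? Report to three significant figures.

V = 4Q/(πD²) = 4·0.0192/(π·0.0936²) = 2.790 m/s
Re = VD/ν = 2.790·0.0936/1.19×10^-6 = 2.19×10^5 → turbulent
ε/D = 0.13/93.6 = 0.00139
Swamee-Jain: f = 0.02251
h_f = f(L/D)V²/(2g) = 0.02251·(2080/0.0936)·2.790²/(2·9.81) = 198.5 m

h_f ≈ 198 m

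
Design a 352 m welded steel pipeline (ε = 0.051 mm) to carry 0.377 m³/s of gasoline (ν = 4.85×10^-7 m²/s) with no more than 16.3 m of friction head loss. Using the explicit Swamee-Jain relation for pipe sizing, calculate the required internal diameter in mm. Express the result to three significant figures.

Swamee-Jain (Type III): D = 0.66·[ε^1.25·(LQ²/(gh_f))^4.75 + ν·Q^9.4·(L/(gh_f))^5.2]^0.04
LQ²/(gh_f) = 0.3129; L/(gh_f) = 2.201
Term 1 = ε^1.25·(…)^4.75 = 1.73×10^-8; Term 2 = ν·Q^9.4·(…)^5.2 = 3.06×10^-9
D = 0.66·(1.73×10^-8 + 3.06×10^-9)^0.04 = 0.3250 m = 325 mm
Check: V = 4.54 m/s, Re = 3.05×10^6, f = 0.01356, h_f = 15.5 m ≈ 16.3 m ✓

D ≈ 325 mm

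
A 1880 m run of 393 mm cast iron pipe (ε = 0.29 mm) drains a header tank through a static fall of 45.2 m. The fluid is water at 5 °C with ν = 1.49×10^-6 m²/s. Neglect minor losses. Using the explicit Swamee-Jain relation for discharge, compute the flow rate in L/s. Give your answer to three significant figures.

Swamee-Jain (Type II): Q = -0.965·√(gD⁵h_f/L)·ln[ε/(3.7D) + √(3.17ν²L/(gD³h_f))]
√(gD⁵h_f/L) = √(9.81·0.393⁵·45.2/1880) = 0.04702
ε/(3.7D) = 1.99×10^-4; √(3.17ν²L/(gD³h_f)) = 2.22×10^-5
Q = -0.965·0.04702·ln(2.216×10^-4) = 0.3818 m³/s
Check: V = 3.15 m/s, Re = 8.30×10^5, f = 0.01882, h_f = 45.5 m ≈ 45.2 m ✓

Q ≈ 382 L/s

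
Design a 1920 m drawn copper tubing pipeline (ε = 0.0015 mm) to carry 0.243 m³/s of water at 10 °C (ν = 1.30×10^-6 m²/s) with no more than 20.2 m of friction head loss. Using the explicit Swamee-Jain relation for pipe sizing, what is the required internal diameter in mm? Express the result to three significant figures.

Swamee-Jain (Type III): D = 0.66·[ε^1.25·(LQ²/(gh_f))^4.75 + ν·Q^9.4·(L/(gh_f))^5.2]^0.04
LQ²/(gh_f) = 0.5721; L/(gh_f) = 9.689
Term 1 = ε^1.25·(…)^4.75 = 3.70×10^-9; Term 2 = ν·Q^9.4·(…)^5.2 = 2.93×10^-7
D = 0.66·(3.70×10^-9 + 2.93×10^-7)^0.04 = 0.3618 m = 362 mm
Check: V = 2.36 m/s, Re = 6.58×10^5, f = 0.01255, h_f = 19.0 m ≈ 20.2 m ✓

D ≈ 362 mm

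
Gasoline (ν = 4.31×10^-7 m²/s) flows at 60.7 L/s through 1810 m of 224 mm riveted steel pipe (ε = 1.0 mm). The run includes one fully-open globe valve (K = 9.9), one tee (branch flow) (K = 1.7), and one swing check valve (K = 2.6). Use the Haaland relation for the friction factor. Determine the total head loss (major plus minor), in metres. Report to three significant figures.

H_L ≈ 30.6 m

V = 4Q/(πD²) = 1.540 m/s; V²/2g = 0.1209 m
Re = 8.01×10^5, ε/D = 0.00446 → f = 0.02953 (Haaland)
Major: h_f = f(L/D)·V²/2g = 0.02953·8080·0.1209 = 28.85 m
Minor: ΣK = 14.2; h_m = ΣK·V²/2g = 1.717 m
Total H_L = 28.85 + 1.717 = 30.57 m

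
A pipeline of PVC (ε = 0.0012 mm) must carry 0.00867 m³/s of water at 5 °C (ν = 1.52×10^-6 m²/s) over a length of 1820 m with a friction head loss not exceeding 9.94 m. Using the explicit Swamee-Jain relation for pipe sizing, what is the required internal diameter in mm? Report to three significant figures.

Swamee-Jain (Type III): D = 0.66·[ε^1.25·(LQ²/(gh_f))^4.75 + ν·Q^9.4·(L/(gh_f))^5.2]^0.04
LQ²/(gh_f) = 0.001403; L/(gh_f) = 18.66
Term 1 = ε^1.25·(…)^4.75 = 1.12×10^-21; Term 2 = ν·Q^9.4·(…)^5.2 = 2.56×10^-19
D = 0.66·(1.12×10^-21 + 2.56×10^-19)^0.04 = 0.1191 m = 119 mm
Check: V = 0.778 m/s, Re = 6.10×10^4, f = 0.01991, h_f = 9.39 m ≈ 9.94 m ✓

D ≈ 119 mm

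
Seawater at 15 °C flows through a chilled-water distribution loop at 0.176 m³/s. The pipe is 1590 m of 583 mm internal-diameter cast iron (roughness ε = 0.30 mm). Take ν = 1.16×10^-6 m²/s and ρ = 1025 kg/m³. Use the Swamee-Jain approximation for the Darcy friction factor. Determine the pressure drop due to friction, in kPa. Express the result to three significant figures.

V = 4Q/(πD²) = 4·0.176/(π·0.583²) = 0.6593 m/s
Re = VD/ν = 0.6593·0.583/1.16×10^-6 = 3.31×10^5 → turbulent
ε/D = 0.30/583 = 5.15×10^-4
Swamee-Jain: f = 0.01829
h_f = f(L/D)V²/(2g) = 0.01829·(1590/0.583)·0.6593²/(2·9.81) = 1.105 m
Δp = ρg·h_f = 1025·9.81·1.105 = 11.11 kPa

Δp ≈ 11.1 kPa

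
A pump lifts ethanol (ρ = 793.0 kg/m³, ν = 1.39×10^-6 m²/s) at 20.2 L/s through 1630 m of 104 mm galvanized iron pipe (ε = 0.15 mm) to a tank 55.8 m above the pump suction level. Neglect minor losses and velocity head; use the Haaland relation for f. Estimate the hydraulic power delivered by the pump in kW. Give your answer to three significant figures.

P_hyd ≈ 24.8 kW

V = 4Q/(πD²) = 2.378 m/s; Re = 1.78×10^5; ε/D = 0.00144; f = 0.02264
h_f = f(L/D)V²/2g = 102.3 m
Total head H = z + h_f = 55.8 + 102.3 = 158.1 m
P_hyd = ρgQH = 793.0·9.81·0.0202·158.1 = 24.84 kW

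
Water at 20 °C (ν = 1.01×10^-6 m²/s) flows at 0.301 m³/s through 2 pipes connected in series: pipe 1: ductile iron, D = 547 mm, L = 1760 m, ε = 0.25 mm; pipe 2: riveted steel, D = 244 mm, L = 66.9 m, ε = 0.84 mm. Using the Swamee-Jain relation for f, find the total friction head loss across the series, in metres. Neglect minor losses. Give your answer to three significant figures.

H ≈ 20.5 m

Pipe 1: V = 1.281 m/s, Re = 6.94×10^5, ε/D = 4.57×10^-4, f = 0.01723, h_1 = f(L/D)V²/2g = 4.636 m
Pipe 2: V = 6.437 m/s, Re = 1.56×10^6, ε/D = 0.00344, f = 0.02733, h_2 = f(L/D)V²/2g = 15.83 m
Series → Q common, losses add: H = Σh = 20.47 m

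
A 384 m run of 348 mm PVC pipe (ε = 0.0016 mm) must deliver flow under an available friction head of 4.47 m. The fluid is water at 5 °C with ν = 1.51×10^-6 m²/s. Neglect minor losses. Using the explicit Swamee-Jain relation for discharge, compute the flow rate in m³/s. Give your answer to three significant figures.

Q ≈ 0.236 m³/s

Swamee-Jain (Type II): Q = -0.965·√(gD⁵h_f/L)·ln[ε/(3.7D) + √(3.17ν²L/(gD³h_f))]
√(gD⁵h_f/L) = √(9.81·0.348⁵·4.47/384) = 0.02414
ε/(3.7D) = 1.24×10^-6; √(3.17ν²L/(gD³h_f)) = 3.88×10^-5
Q = -0.965·0.02414·ln(4.000×10^-5) = 0.2359 m³/s
Check: V = 2.48 m/s, Re = 5.72×10^5, f = 0.01286, h_f = 4.45 m ≈ 4.47 m ✓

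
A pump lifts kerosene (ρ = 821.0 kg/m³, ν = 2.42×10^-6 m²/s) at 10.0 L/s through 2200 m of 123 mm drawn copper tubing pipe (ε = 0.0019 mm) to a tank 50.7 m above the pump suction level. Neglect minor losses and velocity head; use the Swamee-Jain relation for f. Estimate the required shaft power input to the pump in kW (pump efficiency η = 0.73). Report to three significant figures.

V = 4Q/(πD²) = 0.8416 m/s; Re = 4.28×10^4; ε/D = 1.54×10^-5; f = 0.02157
h_f = f(L/D)V²/2g = 13.93 m
Total head H = z + h_f = 50.7 + 13.93 = 64.63 m
P_hyd = ρgQH = 821.0·9.81·0.0100·64.63 = 5.205 kW
P_shaft = P_hyd/η = 5.205/0.73 = 7.130 kW

P_shaft ≈ 7.13 kW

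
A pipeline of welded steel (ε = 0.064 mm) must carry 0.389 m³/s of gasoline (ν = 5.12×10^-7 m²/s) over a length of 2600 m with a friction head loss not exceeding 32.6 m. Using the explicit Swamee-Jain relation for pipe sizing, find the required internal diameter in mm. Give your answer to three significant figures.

D ≈ 427 mm

Swamee-Jain (Type III): D = 0.66·[ε^1.25·(LQ²/(gh_f))^4.75 + ν·Q^9.4·(L/(gh_f))^5.2]^0.04
LQ²/(gh_f) = 1.230; L/(gh_f) = 8.130
Term 1 = ε^1.25·(…)^4.75 = 1.53×10^-5; Term 2 = ν·Q^9.4·(…)^5.2 = 3.87×10^-6
D = 0.66·(1.53×10^-5 + 3.87×10^-6)^0.04 = 0.4274 m = 427 mm
Check: V = 2.71 m/s, Re = 2.26×10^6, f = 0.01359, h_f = 31.0 m ≈ 32.6 m ✓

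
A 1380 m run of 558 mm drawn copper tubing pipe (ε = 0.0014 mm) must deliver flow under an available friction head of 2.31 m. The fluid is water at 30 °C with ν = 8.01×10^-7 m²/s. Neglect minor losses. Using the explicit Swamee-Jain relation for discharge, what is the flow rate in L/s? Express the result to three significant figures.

Swamee-Jain (Type II): Q = -0.965·√(gD⁵h_f/L)·ln[ε/(3.7D) + √(3.17ν²L/(gD³h_f))]
√(gD⁵h_f/L) = √(9.81·0.558⁵·2.31/1380) = 0.02980
ε/(3.7D) = 6.78×10^-7; √(3.17ν²L/(gD³h_f)) = 2.67×10^-5
Q = -0.965·0.02980·ln(2.738×10^-5) = 0.3022 m³/s
Check: V = 1.24 m/s, Re = 8.61×10^5, f = 0.01196, h_f = 2.30 m ≈ 2.31 m ✓

Q ≈ 302 L/s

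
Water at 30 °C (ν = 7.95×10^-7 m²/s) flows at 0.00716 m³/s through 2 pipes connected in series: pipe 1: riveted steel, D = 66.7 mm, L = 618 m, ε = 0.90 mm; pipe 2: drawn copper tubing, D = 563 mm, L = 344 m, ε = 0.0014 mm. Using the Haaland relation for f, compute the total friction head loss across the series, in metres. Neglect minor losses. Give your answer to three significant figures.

H ≈ 84.1 m

Pipe 1: V = 2.049 m/s, Re = 1.72×10^5, ε/D = 0.0135, f = 0.04242, h_1 = f(L/D)V²/2g = 84.11 m
Pipe 2: V = 0.02876 m/s, Re = 2.04×10^4, ε/D = 2.49×10^-6, f = 0.02563, h_2 = f(L/D)V²/2g = 6.604×10^-4 m
Series → Q common, losses add: H = Σh = 84.11 m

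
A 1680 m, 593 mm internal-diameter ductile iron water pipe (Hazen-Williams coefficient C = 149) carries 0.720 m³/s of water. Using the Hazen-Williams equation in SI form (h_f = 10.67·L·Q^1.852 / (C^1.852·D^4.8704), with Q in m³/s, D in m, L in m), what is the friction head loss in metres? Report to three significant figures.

h_f = 10.67·1680·0.720^1.852 / (149^1.852·0.593^4.8704) = 11.74 m

h_f ≈ 11.7 m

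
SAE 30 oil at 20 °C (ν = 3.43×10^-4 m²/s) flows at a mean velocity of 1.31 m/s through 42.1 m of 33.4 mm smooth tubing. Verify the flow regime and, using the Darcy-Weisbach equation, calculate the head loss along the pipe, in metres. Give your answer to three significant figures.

Re = VD/ν = 1.31·0.03340/3.43×10^-4 = 128 → laminar (Re < 2300)
f = 64/Re = 0.5017
h_f = f(L/D)V²/(2g) = 0.5017·(42.1/0.03340)·1.31²/(2·9.81) = 55.31 m

h_f ≈ 55.3 m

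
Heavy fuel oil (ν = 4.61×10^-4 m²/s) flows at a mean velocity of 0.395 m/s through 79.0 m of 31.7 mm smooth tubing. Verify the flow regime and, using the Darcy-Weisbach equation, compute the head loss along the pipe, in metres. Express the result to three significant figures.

Re = VD/ν = 0.395·0.03170/4.61×10^-4 = 27.2 → laminar (Re < 2300)
f = 64/Re = 2.356
h_f = f(L/D)V²/(2g) = 2.356·(79.0/0.03170)·0.395²/(2·9.81) = 46.70 m

h_f ≈ 46.7 m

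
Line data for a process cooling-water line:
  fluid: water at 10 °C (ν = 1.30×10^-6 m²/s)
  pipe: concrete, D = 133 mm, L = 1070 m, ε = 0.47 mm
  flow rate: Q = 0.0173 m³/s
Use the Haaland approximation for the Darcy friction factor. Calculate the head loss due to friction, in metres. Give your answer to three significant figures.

V = 4Q/(πD²) = 4·0.0173/(π·0.133²) = 1.245 m/s
Re = VD/ν = 1.245·0.133/1.30×10^-6 = 1.27×10^5 → turbulent
ε/D = 0.47/133 = 0.00353
Haaland: f = 0.02830
h_f = f(L/D)V²/(2g) = 0.02830·(1070/0.133)·1.245²/(2·9.81) = 18.00 m

h_f ≈ 18.0 m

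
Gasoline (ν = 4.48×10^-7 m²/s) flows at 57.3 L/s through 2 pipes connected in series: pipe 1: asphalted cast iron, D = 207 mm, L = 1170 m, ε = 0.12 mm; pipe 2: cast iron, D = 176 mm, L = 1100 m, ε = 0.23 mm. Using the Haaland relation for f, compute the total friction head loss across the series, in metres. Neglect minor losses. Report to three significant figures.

Pipe 1: V = 1.703 m/s, Re = 7.87×10^5, ε/D = 5.80×10^-4, f = 0.01780, h_1 = f(L/D)V²/2g = 14.87 m
Pipe 2: V = 2.355 m/s, Re = 9.25×10^5, ε/D = 0.00131, f = 0.02126, h_2 = f(L/D)V²/2g = 37.57 m
Series → Q common, losses add: H = Σh = 52.43 m

H ≈ 52.4 m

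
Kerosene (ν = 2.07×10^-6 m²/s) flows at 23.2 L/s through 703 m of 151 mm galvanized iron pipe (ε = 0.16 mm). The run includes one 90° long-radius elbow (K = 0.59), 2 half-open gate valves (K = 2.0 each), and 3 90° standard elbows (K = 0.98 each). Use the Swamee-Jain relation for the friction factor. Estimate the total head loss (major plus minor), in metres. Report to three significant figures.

H_L ≈ 9.67 m

V = 4Q/(πD²) = 1.296 m/s; V²/2g = 0.08554 m
Re = 9.45×10^4, ε/D = 0.00106 → f = 0.02267 (Swamee-Jain)
Major: h_f = f(L/D)·V²/2g = 0.02267·4656·0.08554 = 9.027 m
Minor: ΣK = 7.53; h_m = ΣK·V²/2g = 0.6441 m
Total H_L = 9.027 + 0.6441 = 9.671 m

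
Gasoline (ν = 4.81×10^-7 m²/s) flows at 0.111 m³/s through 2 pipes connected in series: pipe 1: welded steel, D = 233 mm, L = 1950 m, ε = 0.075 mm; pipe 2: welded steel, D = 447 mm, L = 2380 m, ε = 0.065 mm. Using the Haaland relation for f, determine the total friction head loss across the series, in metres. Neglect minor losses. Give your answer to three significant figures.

Pipe 1: V = 2.603 m/s, Re = 1.26×10^6, ε/D = 3.22×10^-4, f = 0.01568, h_1 = f(L/D)V²/2g = 45.33 m
Pipe 2: V = 0.7073 m/s, Re = 6.57×10^5, ε/D = 1.45×10^-4, f = 0.01439, h_2 = f(L/D)V²/2g = 1.954 m
Series → Q common, losses add: H = Σh = 47.28 m

H ≈ 47.3 m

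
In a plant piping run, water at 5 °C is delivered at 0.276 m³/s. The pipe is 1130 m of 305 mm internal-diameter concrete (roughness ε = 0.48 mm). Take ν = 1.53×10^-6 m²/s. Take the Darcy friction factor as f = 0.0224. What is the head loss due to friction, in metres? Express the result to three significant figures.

V = 4Q/(πD²) = 4·0.276/(π·0.305²) = 3.778 m/s
h_f = f(L/D)V²/(2g) = 0.02240·(1130/0.305)·3.778²/(2·9.81) = 60.36 m

h_f ≈ 60.4 m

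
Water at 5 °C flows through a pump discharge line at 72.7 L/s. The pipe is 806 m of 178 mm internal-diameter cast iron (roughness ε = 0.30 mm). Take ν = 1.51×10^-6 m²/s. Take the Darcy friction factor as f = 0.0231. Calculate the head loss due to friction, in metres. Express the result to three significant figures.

V = 4Q/(πD²) = 4·0.0727/(π·0.178²) = 2.921 m/s
h_f = f(L/D)V²/(2g) = 0.02310·(806/0.178)·2.921²/(2·9.81) = 45.50 m

h_f ≈ 45.5 m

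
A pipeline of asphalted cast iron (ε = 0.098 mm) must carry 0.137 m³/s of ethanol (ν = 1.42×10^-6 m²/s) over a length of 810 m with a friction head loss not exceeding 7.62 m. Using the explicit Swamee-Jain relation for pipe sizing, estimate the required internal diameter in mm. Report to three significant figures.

D ≈ 313 mm

Swamee-Jain (Type III): D = 0.66·[ε^1.25·(LQ²/(gh_f))^4.75 + ν·Q^9.4·(L/(gh_f))^5.2]^0.04
LQ²/(gh_f) = 0.2034; L/(gh_f) = 10.84
Term 1 = ε^1.25·(…)^4.75 = 5.05×10^-9; Term 2 = ν·Q^9.4·(…)^5.2 = 2.62×10^-9
D = 0.66·(5.05×10^-9 + 2.62×10^-9)^0.04 = 0.3126 m = 313 mm
Check: V = 1.79 m/s, Re = 3.93×10^5, f = 0.01677, h_f = 7.06 m ≈ 7.62 m ✓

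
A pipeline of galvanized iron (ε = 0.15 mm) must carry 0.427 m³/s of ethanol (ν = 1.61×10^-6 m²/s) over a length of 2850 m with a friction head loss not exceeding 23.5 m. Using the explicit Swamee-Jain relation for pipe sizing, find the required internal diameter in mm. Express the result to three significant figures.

D ≈ 502 mm

Swamee-Jain (Type III): D = 0.66·[ε^1.25·(LQ²/(gh_f))^4.75 + ν·Q^9.4·(L/(gh_f))^5.2]^0.04
LQ²/(gh_f) = 2.254; L/(gh_f) = 12.36
Term 1 = ε^1.25·(…)^4.75 = 7.88×10^-4; Term 2 = ν·Q^9.4·(…)^5.2 = 2.58×10^-4
D = 0.66·(7.88×10^-4 + 2.58×10^-4)^0.04 = 0.5016 m = 502 mm
Check: V = 2.16 m/s, Re = 6.73×10^5, f = 0.01606, h_f = 21.7 m ≈ 23.5 m ✓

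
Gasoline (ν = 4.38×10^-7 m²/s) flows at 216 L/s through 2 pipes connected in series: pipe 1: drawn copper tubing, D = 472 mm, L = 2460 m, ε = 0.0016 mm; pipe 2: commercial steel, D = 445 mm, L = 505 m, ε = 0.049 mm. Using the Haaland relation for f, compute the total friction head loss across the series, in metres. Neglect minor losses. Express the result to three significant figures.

H ≈ 5.97 m

Pipe 1: V = 1.234 m/s, Re = 1.33×10^6, ε/D = 3.39×10^-6, f = 0.01112, h_1 = f(L/D)V²/2g = 4.501 m
Pipe 2: V = 1.389 m/s, Re = 1.41×10^6, ε/D = 1.10×10^-4, f = 0.01316, h_2 = f(L/D)V²/2g = 1.468 m
Series → Q common, losses add: H = Σh = 5.969 m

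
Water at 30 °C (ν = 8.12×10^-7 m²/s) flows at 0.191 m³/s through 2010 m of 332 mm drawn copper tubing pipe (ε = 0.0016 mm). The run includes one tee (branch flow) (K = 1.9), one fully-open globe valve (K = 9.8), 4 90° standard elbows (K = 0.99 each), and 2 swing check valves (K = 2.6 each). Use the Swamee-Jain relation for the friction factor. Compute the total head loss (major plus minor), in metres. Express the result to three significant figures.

V = 4Q/(πD²) = 2.206 m/s; V²/2g = 0.2481 m
Re = 9.02×10^5, ε/D = 4.82×10^-6 → f = 0.01192 (Swamee-Jain)
Major: h_f = f(L/D)·V²/2g = 0.01192·6054·0.2481 = 17.91 m
Minor: ΣK = 20.9; h_m = ΣK·V²/2g = 5.175 m
Total H_L = 17.91 + 5.175 = 23.09 m

H_L ≈ 23.1 m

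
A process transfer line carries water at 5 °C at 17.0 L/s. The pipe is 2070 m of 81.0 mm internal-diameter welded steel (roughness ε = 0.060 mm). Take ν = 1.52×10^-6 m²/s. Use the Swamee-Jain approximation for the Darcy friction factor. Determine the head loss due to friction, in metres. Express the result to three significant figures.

h_f ≈ 288 m

V = 4Q/(πD²) = 4·0.0170/(π·0.0810²) = 3.299 m/s
Re = VD/ν = 3.299·0.0810/1.52×10^-6 = 1.76×10^5 → turbulent
ε/D = 0.060/81.0 = 7.41×10^-4
Swamee-Jain: f = 0.02030
h_f = f(L/D)V²/(2g) = 0.02030·(2070/0.0810)·3.299²/(2·9.81) = 287.8 m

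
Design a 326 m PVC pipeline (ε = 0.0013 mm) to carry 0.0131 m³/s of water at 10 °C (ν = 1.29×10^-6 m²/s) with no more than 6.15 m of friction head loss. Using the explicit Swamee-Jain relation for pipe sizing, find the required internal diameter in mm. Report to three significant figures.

Swamee-Jain (Type III): D = 0.66·[ε^1.25·(LQ²/(gh_f))^4.75 + ν·Q^9.4·(L/(gh_f))^5.2]^0.04
LQ²/(gh_f) = 9.273×10^-4; L/(gh_f) = 5.403
Term 1 = ε^1.25·(…)^4.75 = 1.72×10^-22; Term 2 = ν·Q^9.4·(…)^5.2 = 1.67×10^-20
D = 0.66·(1.72×10^-22 + 1.67×10^-20)^0.04 = 0.1068 m = 107 mm
Check: V = 1.46 m/s, Re = 1.21×10^5, f = 0.01725, h_f = 5.74 m ≈ 6.15 m ✓

D ≈ 107 mm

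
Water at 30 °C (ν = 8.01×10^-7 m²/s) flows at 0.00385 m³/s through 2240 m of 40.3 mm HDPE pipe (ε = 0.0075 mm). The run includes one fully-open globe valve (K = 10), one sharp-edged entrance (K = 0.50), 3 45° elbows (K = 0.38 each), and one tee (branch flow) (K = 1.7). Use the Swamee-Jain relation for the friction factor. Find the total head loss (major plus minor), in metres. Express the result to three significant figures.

V = 4Q/(πD²) = 3.018 m/s; V²/2g = 0.4643 m
Re = 1.52×10^5, ε/D = 1.86×10^-4 → f = 0.01771 (Swamee-Jain)
Major: h_f = f(L/D)·V²/2g = 0.01771·55583·0.4643 = 457.1 m
Minor: ΣK = 13.3; h_m = ΣK·V²/2g = 6.194 m
Total H_L = 457.1 + 6.194 = 463.3 m

H_L ≈ 463 m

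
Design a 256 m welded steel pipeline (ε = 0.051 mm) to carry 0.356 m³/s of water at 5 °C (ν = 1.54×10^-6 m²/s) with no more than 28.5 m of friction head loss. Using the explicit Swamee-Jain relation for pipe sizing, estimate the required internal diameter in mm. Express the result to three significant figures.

Swamee-Jain (Type III): D = 0.66·[ε^1.25·(LQ²/(gh_f))^4.75 + ν·Q^9.4·(L/(gh_f))^5.2]^0.04
LQ²/(gh_f) = 0.1160; L/(gh_f) = 0.9156
Term 1 = ε^1.25·(…)^4.75 = 1.55×10^-10; Term 2 = ν·Q^9.4·(…)^5.2 = 5.92×10^-11
D = 0.66·(1.55×10^-10 + 5.92×10^-11)^0.04 = 0.2709 m = 271 mm
Check: V = 6.18 m/s, Re = 1.09×10^6, f = 0.01457, h_f = 26.8 m ≈ 28.5 m ✓

D ≈ 271 mm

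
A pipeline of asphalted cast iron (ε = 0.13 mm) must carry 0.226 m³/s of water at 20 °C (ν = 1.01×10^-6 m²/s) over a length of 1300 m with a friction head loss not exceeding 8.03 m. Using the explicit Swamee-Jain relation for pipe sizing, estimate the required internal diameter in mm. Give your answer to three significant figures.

Swamee-Jain (Type III): D = 0.66·[ε^1.25·(LQ²/(gh_f))^4.75 + ν·Q^9.4·(L/(gh_f))^5.2]^0.04
LQ²/(gh_f) = 0.8429; L/(gh_f) = 16.50
Term 1 = ε^1.25·(…)^4.75 = 6.16×10^-6; Term 2 = ν·Q^9.4·(…)^5.2 = 1.84×10^-6
D = 0.66·(6.16×10^-6 + 1.84×10^-6)^0.04 = 0.4127 m = 413 mm
Check: V = 1.69 m/s, Re = 6.90×10^5, f = 0.01617, h_f = 7.41 m ≈ 8.03 m ✓

D ≈ 413 mm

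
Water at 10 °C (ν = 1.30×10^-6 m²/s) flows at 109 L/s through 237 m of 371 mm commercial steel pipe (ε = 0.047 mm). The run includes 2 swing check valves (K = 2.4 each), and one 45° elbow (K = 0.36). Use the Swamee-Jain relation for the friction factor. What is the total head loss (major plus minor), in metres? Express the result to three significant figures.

H_L ≈ 0.789 m

V = 4Q/(πD²) = 1.008 m/s; V²/2g = 0.05182 m
Re = 2.88×10^5, ε/D = 1.27×10^-4 → f = 0.01577 (Swamee-Jain)
Major: h_f = f(L/D)·V²/2g = 0.01577·638.8·0.05182 = 0.5220 m
Minor: ΣK = 5.16; h_m = ΣK·V²/2g = 0.2674 m
Total H_L = 0.5220 + 0.2674 = 0.7894 m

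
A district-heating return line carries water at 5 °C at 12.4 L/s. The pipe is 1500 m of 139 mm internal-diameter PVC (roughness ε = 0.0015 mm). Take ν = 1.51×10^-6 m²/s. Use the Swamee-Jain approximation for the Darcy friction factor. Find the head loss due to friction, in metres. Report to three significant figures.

V = 4Q/(πD²) = 4·0.0124/(π·0.139²) = 0.8172 m/s
Re = VD/ν = 0.8172·0.139/1.51×10^-6 = 7.52×10^4 → turbulent
ε/D = 0.0015/139 = 1.08×10^-5
Swamee-Jain: f = 0.01903
h_f = f(L/D)V²/(2g) = 0.01903·(1500/0.139)·0.8172²/(2·9.81) = 6.989 m

h_f ≈ 6.99 m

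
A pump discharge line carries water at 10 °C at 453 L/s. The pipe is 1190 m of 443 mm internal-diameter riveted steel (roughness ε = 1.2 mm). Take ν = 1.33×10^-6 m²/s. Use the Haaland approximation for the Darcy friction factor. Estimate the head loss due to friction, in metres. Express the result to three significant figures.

V = 4Q/(πD²) = 4·0.453/(π·0.443²) = 2.939 m/s
Re = VD/ν = 2.939·0.443/1.33×10^-6 = 9.79×10^5 → turbulent
ε/D = 1.2/443 = 0.00271
Haaland: f = 0.02562
h_f = f(L/D)V²/(2g) = 0.02562·(1190/0.443)·2.939²/(2·9.81) = 30.29 m

h_f ≈ 30.3 m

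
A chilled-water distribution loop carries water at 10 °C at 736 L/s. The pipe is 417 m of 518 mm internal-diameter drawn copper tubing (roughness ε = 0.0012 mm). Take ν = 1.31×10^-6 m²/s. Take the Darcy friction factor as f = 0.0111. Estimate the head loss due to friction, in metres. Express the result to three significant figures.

V = 4Q/(πD²) = 4·0.736/(π·0.518²) = 3.492 m/s
h_f = f(L/D)V²/(2g) = 0.01110·(417/0.518)·3.492²/(2·9.81) = 5.555 m

h_f ≈ 5.56 m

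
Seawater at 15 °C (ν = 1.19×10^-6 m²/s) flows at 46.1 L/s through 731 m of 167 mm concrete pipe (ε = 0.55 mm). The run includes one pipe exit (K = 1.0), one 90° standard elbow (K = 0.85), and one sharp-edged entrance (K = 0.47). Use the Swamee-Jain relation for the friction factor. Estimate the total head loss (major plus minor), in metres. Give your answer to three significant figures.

H_L ≈ 27.6 m

V = 4Q/(πD²) = 2.105 m/s; V²/2g = 0.2258 m
Re = 2.95×10^5, ε/D = 0.00329 → f = 0.02744 (Swamee-Jain)
Major: h_f = f(L/D)·V²/2g = 0.02744·4377·0.2258 = 27.12 m
Minor: ΣK = 2.32; h_m = ΣK·V²/2g = 0.5238 m
Total H_L = 27.12 + 0.5238 = 27.64 m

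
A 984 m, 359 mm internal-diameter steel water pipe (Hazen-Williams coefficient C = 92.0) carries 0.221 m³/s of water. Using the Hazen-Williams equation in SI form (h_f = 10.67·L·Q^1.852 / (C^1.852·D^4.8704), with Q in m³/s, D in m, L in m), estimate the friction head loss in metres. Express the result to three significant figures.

h_f ≈ 21.7 m

h_f = 10.67·984·0.221^1.852 / (92.0^1.852·0.359^4.8704) = 21.72 m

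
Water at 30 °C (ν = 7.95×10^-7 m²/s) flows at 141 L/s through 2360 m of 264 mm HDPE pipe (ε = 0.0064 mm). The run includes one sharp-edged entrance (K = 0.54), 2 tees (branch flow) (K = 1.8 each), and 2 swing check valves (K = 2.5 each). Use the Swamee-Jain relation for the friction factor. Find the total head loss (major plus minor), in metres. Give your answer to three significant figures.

V = 4Q/(πD²) = 2.576 m/s; V²/2g = 0.3382 m
Re = 8.55×10^5, ε/D = 2.42×10^-5 → f = 0.01244 (Swamee-Jain)
Major: h_f = f(L/D)·V²/2g = 0.01244·8939·0.3382 = 37.60 m
Minor: ΣK = 9.14; h_m = ΣK·V²/2g = 3.091 m
Total H_L = 37.60 + 3.091 = 40.69 m

H_L ≈ 40.7 m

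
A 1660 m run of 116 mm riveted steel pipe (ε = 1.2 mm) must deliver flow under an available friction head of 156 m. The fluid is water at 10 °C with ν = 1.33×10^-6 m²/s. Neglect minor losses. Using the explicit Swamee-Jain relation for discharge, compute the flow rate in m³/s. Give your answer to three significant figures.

Swamee-Jain (Type II): Q = -0.965·√(gD⁵h_f/L)·ln[ε/(3.7D) + √(3.17ν²L/(gD³h_f))]
√(gD⁵h_f/L) = √(9.81·0.116⁵·156/1660) = 0.004400
ε/(3.7D) = 0.00280; √(3.17ν²L/(gD³h_f)) = 6.24×10^-5
Q = -0.965·0.004400·ln(0.002858) = 0.02487 m³/s
Check: V = 2.35 m/s, Re = 2.05×10^5, f = 0.03878, h_f = 157 m ≈ 156 m ✓

Q ≈ 0.0249 m³/s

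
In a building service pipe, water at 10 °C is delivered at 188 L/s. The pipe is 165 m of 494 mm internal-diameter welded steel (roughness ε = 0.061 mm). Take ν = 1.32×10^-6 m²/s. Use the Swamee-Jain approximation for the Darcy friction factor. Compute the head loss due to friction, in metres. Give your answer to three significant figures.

V = 4Q/(πD²) = 4·0.188/(π·0.494²) = 0.9809 m/s
Re = VD/ν = 0.9809·0.494/1.32×10^-6 = 3.67×10^5 → turbulent
ε/D = 0.061/494 = 1.23×10^-4
Swamee-Jain: f = 0.01526
h_f = f(L/D)V²/(2g) = 0.01526·(165/0.494)·0.9809²/(2·9.81) = 0.2500 m

h_f ≈ 0.250 m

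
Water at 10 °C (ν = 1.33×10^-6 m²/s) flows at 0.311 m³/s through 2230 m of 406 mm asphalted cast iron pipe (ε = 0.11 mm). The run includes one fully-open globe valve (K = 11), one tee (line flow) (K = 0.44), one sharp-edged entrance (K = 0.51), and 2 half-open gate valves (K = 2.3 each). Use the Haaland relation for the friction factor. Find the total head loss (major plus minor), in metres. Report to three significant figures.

V = 4Q/(πD²) = 2.402 m/s; V²/2g = 0.2941 m
Re = 7.33×10^5, ε/D = 2.71×10^-4 → f = 0.01555 (Haaland)
Major: h_f = f(L/D)·V²/2g = 0.01555·5493·0.2941 = 25.13 m
Minor: ΣK = 16.6; h_m = ΣK·V²/2g = 4.868 m
Total H_L = 25.13 + 4.868 = 29.99 m

H_L ≈ 30.0 m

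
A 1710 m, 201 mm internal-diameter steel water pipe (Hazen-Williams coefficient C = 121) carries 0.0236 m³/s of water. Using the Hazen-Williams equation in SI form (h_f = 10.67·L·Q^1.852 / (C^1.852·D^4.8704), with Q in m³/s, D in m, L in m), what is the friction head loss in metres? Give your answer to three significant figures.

h_f ≈ 6.08 m

h_f = 10.67·1710·0.0236^1.852 / (121^1.852·0.201^4.8704) = 6.084 m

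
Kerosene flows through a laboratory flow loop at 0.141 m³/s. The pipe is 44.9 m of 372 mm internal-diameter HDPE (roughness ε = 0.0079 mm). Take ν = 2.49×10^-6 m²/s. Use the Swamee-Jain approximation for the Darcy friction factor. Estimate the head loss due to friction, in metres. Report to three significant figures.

h_f ≈ 0.164 m

V = 4Q/(πD²) = 4·0.141/(π·0.372²) = 1.297 m/s
Re = VD/ν = 1.297·0.372/2.49×10^-6 = 1.94×10^5 → turbulent
ε/D = 0.0079/372 = 2.12×10^-5
Swamee-Jain: f = 0.01582
h_f = f(L/D)V²/(2g) = 0.01582·(44.9/0.372)·1.297²/(2·9.81) = 0.1638 m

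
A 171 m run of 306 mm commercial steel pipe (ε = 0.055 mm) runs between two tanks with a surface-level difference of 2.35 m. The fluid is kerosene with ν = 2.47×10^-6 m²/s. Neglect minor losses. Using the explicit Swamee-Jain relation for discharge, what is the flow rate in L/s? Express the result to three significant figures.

Q ≈ 166 L/s

Swamee-Jain (Type II): Q = -0.965·√(gD⁵h_f/L)·ln[ε/(3.7D) + √(3.17ν²L/(gD³h_f))]
√(gD⁵h_f/L) = √(9.81·0.306⁵·2.35/171) = 0.01902
ε/(3.7D) = 4.86×10^-5; √(3.17ν²L/(gD³h_f)) = 7.08×10^-5
Q = -0.965·0.01902·ln(1.193×10^-4) = 0.1658 m³/s
Check: V = 2.25 m/s, Re = 2.79×10^5, f = 0.01628, h_f = 2.36 m ≈ 2.35 m ✓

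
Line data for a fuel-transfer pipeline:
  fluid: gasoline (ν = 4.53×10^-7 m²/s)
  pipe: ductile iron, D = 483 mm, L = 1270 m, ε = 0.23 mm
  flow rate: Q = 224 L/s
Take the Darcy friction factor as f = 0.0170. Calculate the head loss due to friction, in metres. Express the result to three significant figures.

h_f ≈ 3.41 m

V = 4Q/(πD²) = 4·0.224/(π·0.483²) = 1.223 m/s
h_f = f(L/D)V²/(2g) = 0.01700·(1270/0.483)·1.223²/(2·9.81) = 3.405 m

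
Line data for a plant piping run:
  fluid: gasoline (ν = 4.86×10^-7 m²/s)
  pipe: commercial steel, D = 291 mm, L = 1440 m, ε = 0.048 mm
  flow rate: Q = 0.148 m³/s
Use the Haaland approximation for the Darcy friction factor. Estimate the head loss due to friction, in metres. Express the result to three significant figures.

h_f ≈ 17.5 m

V = 4Q/(πD²) = 4·0.148/(π·0.291²) = 2.225 m/s
Re = VD/ν = 2.225·0.291/4.86×10^-7 = 1.33×10^6 → turbulent
ε/D = 0.048/291 = 1.65×10^-4
Haaland: f = 0.01398
h_f = f(L/D)V²/(2g) = 0.01398·(1440/0.291)·2.225²/(2·9.81) = 17.46 m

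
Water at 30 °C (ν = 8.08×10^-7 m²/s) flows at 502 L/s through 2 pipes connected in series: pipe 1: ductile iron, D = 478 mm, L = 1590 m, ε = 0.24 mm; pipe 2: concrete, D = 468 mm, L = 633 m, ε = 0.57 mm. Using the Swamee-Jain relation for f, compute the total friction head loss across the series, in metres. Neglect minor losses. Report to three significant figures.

Pipe 1: V = 2.797 m/s, Re = 1.65×10^6, ε/D = 5.02×10^-4, f = 0.01710, h_1 = f(L/D)V²/2g = 22.69 m
Pipe 2: V = 2.918 m/s, Re = 1.69×10^6, ε/D = 0.00122, f = 0.02083, h_2 = f(L/D)V²/2g = 12.23 m
Series → Q common, losses add: H = Σh = 34.92 m

H ≈ 34.9 m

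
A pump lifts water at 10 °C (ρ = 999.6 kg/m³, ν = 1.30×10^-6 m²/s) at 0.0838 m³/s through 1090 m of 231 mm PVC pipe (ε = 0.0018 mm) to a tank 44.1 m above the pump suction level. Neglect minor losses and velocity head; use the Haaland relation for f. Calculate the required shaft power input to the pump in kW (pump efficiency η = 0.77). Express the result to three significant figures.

P_shaft ≈ 61.4 kW

V = 4Q/(πD²) = 2.000 m/s; Re = 3.55×10^5; ε/D = 7.79×10^-6; f = 0.01397
h_f = f(L/D)V²/2g = 13.43 m
Total head H = z + h_f = 44.1 + 13.43 = 57.53 m
P_hyd = ρgQH = 999.6·9.81·0.0838·57.53 = 47.28 kW
P_shaft = P_hyd/η = 47.28/0.77 = 61.40 kW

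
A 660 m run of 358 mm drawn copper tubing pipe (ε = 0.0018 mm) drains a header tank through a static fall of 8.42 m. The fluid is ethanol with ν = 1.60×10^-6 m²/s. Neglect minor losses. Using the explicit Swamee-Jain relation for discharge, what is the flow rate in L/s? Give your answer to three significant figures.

Swamee-Jain (Type II): Q = -0.965·√(gD⁵h_f/L)·ln[ε/(3.7D) + √(3.17ν²L/(gD³h_f))]
√(gD⁵h_f/L) = √(9.81·0.358⁵·8.42/660) = 0.02713
ε/(3.7D) = 1.36×10^-6; √(3.17ν²L/(gD³h_f)) = 3.76×10^-5
Q = -0.965·0.02713·ln(3.895×10^-5) = 0.2658 m³/s
Check: V = 2.64 m/s, Re = 5.91×10^5, f = 0.01280, h_f = 8.39 m ≈ 8.42 m ✓

Q ≈ 266 L/s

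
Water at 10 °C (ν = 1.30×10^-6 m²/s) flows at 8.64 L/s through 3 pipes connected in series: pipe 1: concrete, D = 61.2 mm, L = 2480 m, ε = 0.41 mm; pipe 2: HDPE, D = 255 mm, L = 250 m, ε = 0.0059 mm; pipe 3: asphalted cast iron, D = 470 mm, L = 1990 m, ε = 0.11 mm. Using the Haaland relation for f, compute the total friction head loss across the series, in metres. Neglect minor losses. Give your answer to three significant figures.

Pipe 1: V = 2.937 m/s, Re = 1.38×10^5, ε/D = 0.00670, f = 0.03383, h_1 = f(L/D)V²/2g = 602.8 m
Pipe 2: V = 0.1692 m/s, Re = 3.32×10^4, ε/D = 2.31×10^-5, f = 0.02281, h_2 = f(L/D)V²/2g = 0.03262 m
Pipe 3: V = 0.04980 m/s, Re = 1.80×10^4, ε/D = 2.34×10^-4, f = 0.02682, h_3 = f(L/D)V²/2g = 0.01435 m
Series → Q common, losses add: H = Σh = 602.8 m

H ≈ 603 m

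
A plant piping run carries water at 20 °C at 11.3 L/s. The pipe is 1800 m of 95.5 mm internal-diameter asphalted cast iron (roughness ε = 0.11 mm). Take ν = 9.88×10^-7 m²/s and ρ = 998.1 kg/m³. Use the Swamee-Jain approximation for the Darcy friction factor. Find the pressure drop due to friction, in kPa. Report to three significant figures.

V = 4Q/(πD²) = 4·0.0113/(π·0.0955²) = 1.578 m/s
Re = VD/ν = 1.578·0.0955/9.88×10^-7 = 1.52×10^5 → turbulent
ε/D = 0.11/95.5 = 0.00115
Swamee-Jain: f = 0.02213
h_f = f(L/D)V²/(2g) = 0.02213·(1800/0.0955)·1.578²/(2·9.81) = 52.91 m
Δp = ρg·h_f = 998.1·9.81·52.91 = 518.0 kPa

Δp ≈ 518 kPa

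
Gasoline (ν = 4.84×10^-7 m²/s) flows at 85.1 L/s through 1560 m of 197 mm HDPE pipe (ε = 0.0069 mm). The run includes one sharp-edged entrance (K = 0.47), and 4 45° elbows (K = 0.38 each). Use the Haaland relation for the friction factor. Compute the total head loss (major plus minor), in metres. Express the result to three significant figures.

V = 4Q/(πD²) = 2.792 m/s; V²/2g = 0.3973 m
Re = 1.14×10^6, ε/D = 3.50×10^-5 → f = 0.01206 (Haaland)
Major: h_f = f(L/D)·V²/2g = 0.01206·7919·0.3973 = 37.94 m
Minor: ΣK = 1.99; h_m = ΣK·V²/2g = 0.7906 m
Total H_L = 37.94 + 0.7906 = 38.73 m

H_L ≈ 38.7 m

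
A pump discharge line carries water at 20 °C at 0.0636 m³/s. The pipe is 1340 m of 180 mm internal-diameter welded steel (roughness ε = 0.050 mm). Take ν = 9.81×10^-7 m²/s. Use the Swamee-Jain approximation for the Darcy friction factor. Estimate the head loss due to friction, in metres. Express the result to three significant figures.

h_f ≈ 38.6 m

V = 4Q/(πD²) = 4·0.0636/(π·0.180²) = 2.499 m/s
Re = VD/ν = 2.499·0.180/9.81×10^-7 = 4.59×10^5 → turbulent
ε/D = 0.050/180 = 2.78×10^-4
Swamee-Jain: f = 0.01630
h_f = f(L/D)V²/(2g) = 0.01630·(1340/0.180)·2.499²/(2·9.81) = 38.63 m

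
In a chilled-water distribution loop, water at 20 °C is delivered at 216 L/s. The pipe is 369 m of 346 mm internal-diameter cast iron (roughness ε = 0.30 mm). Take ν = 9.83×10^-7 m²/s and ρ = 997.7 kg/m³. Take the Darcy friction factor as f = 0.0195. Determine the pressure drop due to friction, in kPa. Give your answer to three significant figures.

Δp ≈ 54.7 kPa

V = 4Q/(πD²) = 4·0.216/(π·0.346²) = 2.297 m/s
h_f = f(L/D)V²/(2g) = 0.01950·(369/0.346)·2.297²/(2·9.81) = 5.594 m
Δp = ρg·h_f = 997.7·9.81·5.594 = 54.75 kPa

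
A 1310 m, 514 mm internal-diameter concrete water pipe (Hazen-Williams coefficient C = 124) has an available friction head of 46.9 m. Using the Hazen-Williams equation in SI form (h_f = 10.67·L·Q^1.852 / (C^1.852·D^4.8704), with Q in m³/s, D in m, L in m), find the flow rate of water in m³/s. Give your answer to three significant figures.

Q ≈ 0.994 m³/s

Rearranging: Q = [h_f·C^1.852·D^4.8704 / (10.67·L)]^(1/1.852)
Q = [46.9·124^1.852·0.514^4.8704 / (10.67·1310)]^0.540 = 0.9938 m³/s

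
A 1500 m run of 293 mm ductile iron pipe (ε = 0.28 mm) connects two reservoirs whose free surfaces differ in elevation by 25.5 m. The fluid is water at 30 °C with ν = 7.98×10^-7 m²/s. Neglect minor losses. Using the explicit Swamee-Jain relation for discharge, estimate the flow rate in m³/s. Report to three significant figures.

Q ≈ 0.150 m³/s

Swamee-Jain (Type II): Q = -0.965·√(gD⁵h_f/L)·ln[ε/(3.7D) + √(3.17ν²L/(gD³h_f))]
√(gD⁵h_f/L) = √(9.81·0.293⁵·25.5/1500) = 0.01898
ε/(3.7D) = 2.58×10^-4; √(3.17ν²L/(gD³h_f)) = 2.19×10^-5
Q = -0.965·0.01898·ln(2.802×10^-4) = 0.1498 m³/s
Check: V = 2.22 m/s, Re = 8.16×10^5, f = 0.01990, h_f = 25.6 m ≈ 25.5 m ✓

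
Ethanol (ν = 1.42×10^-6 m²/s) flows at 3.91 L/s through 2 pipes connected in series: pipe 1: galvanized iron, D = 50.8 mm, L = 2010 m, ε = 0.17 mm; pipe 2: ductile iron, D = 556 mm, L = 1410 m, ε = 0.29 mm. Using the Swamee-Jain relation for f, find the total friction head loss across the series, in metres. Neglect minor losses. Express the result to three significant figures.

H ≈ 218 m

Pipe 1: V = 1.929 m/s, Re = 6.90×10^4, ε/D = 0.00335, f = 0.02900, h_1 = f(L/D)V²/2g = 217.6 m
Pipe 2: V = 0.01610 m/s, Re = 6310, ε/D = 5.22×10^-4, f = 0.03604, h_2 = f(L/D)V²/2g = 0.001208 m
Series → Q common, losses add: H = Σh = 217.6 m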